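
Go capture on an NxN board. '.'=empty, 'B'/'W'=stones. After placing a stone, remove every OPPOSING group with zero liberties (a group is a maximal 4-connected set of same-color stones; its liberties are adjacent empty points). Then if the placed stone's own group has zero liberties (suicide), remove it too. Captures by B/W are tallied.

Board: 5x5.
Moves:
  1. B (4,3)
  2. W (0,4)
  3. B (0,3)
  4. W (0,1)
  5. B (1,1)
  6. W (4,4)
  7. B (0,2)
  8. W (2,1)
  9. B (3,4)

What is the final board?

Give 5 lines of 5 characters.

Move 1: B@(4,3) -> caps B=0 W=0
Move 2: W@(0,4) -> caps B=0 W=0
Move 3: B@(0,3) -> caps B=0 W=0
Move 4: W@(0,1) -> caps B=0 W=0
Move 5: B@(1,1) -> caps B=0 W=0
Move 6: W@(4,4) -> caps B=0 W=0
Move 7: B@(0,2) -> caps B=0 W=0
Move 8: W@(2,1) -> caps B=0 W=0
Move 9: B@(3,4) -> caps B=1 W=0

Answer: .WBBW
.B...
.W...
....B
...B.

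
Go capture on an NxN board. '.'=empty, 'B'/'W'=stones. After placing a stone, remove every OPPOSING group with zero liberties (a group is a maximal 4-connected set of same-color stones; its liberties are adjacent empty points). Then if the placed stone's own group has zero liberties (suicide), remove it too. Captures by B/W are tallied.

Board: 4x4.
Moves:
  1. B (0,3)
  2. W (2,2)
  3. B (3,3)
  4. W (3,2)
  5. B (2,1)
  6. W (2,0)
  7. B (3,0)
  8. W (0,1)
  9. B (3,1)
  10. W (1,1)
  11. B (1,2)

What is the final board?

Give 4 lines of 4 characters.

Answer: .W.B
.WB.
W.W.
..WB

Derivation:
Move 1: B@(0,3) -> caps B=0 W=0
Move 2: W@(2,2) -> caps B=0 W=0
Move 3: B@(3,3) -> caps B=0 W=0
Move 4: W@(3,2) -> caps B=0 W=0
Move 5: B@(2,1) -> caps B=0 W=0
Move 6: W@(2,0) -> caps B=0 W=0
Move 7: B@(3,0) -> caps B=0 W=0
Move 8: W@(0,1) -> caps B=0 W=0
Move 9: B@(3,1) -> caps B=0 W=0
Move 10: W@(1,1) -> caps B=0 W=3
Move 11: B@(1,2) -> caps B=0 W=3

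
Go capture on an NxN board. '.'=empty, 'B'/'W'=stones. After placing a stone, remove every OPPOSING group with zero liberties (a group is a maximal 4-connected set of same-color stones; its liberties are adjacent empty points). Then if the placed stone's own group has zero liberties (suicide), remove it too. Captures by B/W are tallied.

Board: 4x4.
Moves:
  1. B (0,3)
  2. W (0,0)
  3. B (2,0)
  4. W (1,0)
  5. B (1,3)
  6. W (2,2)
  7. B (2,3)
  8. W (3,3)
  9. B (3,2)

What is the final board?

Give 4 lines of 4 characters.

Answer: W..B
W..B
B.WB
..B.

Derivation:
Move 1: B@(0,3) -> caps B=0 W=0
Move 2: W@(0,0) -> caps B=0 W=0
Move 3: B@(2,0) -> caps B=0 W=0
Move 4: W@(1,0) -> caps B=0 W=0
Move 5: B@(1,3) -> caps B=0 W=0
Move 6: W@(2,2) -> caps B=0 W=0
Move 7: B@(2,3) -> caps B=0 W=0
Move 8: W@(3,3) -> caps B=0 W=0
Move 9: B@(3,2) -> caps B=1 W=0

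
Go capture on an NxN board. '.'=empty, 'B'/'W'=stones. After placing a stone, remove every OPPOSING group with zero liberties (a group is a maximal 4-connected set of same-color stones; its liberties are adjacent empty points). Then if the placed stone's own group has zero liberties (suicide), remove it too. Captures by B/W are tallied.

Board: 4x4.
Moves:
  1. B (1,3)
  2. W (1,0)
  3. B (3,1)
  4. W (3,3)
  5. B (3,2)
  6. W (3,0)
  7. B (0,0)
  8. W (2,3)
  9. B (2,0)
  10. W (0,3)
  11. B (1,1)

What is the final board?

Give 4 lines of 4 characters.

Answer: B..W
.B.B
B..W
.BBW

Derivation:
Move 1: B@(1,3) -> caps B=0 W=0
Move 2: W@(1,0) -> caps B=0 W=0
Move 3: B@(3,1) -> caps B=0 W=0
Move 4: W@(3,3) -> caps B=0 W=0
Move 5: B@(3,2) -> caps B=0 W=0
Move 6: W@(3,0) -> caps B=0 W=0
Move 7: B@(0,0) -> caps B=0 W=0
Move 8: W@(2,3) -> caps B=0 W=0
Move 9: B@(2,0) -> caps B=1 W=0
Move 10: W@(0,3) -> caps B=1 W=0
Move 11: B@(1,1) -> caps B=2 W=0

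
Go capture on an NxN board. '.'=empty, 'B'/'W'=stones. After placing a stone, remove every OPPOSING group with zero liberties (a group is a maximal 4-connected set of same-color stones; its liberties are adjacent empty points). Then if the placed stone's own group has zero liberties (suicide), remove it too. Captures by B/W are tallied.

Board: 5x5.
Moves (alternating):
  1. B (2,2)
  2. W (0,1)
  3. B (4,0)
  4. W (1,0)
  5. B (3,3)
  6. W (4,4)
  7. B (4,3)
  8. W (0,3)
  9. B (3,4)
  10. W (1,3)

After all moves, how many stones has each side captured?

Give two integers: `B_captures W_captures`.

Answer: 1 0

Derivation:
Move 1: B@(2,2) -> caps B=0 W=0
Move 2: W@(0,1) -> caps B=0 W=0
Move 3: B@(4,0) -> caps B=0 W=0
Move 4: W@(1,0) -> caps B=0 W=0
Move 5: B@(3,3) -> caps B=0 W=0
Move 6: W@(4,4) -> caps B=0 W=0
Move 7: B@(4,3) -> caps B=0 W=0
Move 8: W@(0,3) -> caps B=0 W=0
Move 9: B@(3,4) -> caps B=1 W=0
Move 10: W@(1,3) -> caps B=1 W=0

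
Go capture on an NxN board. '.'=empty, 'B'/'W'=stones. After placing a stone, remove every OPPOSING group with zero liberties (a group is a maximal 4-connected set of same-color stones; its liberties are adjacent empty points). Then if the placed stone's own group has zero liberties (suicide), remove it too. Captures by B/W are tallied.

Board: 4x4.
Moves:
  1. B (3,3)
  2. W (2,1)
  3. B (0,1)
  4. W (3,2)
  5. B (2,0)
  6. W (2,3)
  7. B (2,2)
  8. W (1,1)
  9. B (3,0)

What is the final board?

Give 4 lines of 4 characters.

Answer: .B..
.W..
BWBW
B.W.

Derivation:
Move 1: B@(3,3) -> caps B=0 W=0
Move 2: W@(2,1) -> caps B=0 W=0
Move 3: B@(0,1) -> caps B=0 W=0
Move 4: W@(3,2) -> caps B=0 W=0
Move 5: B@(2,0) -> caps B=0 W=0
Move 6: W@(2,3) -> caps B=0 W=1
Move 7: B@(2,2) -> caps B=0 W=1
Move 8: W@(1,1) -> caps B=0 W=1
Move 9: B@(3,0) -> caps B=0 W=1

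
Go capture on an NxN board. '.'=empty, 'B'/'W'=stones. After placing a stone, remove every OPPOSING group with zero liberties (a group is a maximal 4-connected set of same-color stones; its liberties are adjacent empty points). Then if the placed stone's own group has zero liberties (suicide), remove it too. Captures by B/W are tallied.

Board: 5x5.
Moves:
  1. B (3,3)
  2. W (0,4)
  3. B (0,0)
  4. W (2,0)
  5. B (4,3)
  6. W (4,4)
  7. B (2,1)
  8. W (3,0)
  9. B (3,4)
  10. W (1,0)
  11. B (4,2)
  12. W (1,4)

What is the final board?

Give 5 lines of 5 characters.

Answer: B...W
W...W
WB...
W..BB
..BB.

Derivation:
Move 1: B@(3,3) -> caps B=0 W=0
Move 2: W@(0,4) -> caps B=0 W=0
Move 3: B@(0,0) -> caps B=0 W=0
Move 4: W@(2,0) -> caps B=0 W=0
Move 5: B@(4,3) -> caps B=0 W=0
Move 6: W@(4,4) -> caps B=0 W=0
Move 7: B@(2,1) -> caps B=0 W=0
Move 8: W@(3,0) -> caps B=0 W=0
Move 9: B@(3,4) -> caps B=1 W=0
Move 10: W@(1,0) -> caps B=1 W=0
Move 11: B@(4,2) -> caps B=1 W=0
Move 12: W@(1,4) -> caps B=1 W=0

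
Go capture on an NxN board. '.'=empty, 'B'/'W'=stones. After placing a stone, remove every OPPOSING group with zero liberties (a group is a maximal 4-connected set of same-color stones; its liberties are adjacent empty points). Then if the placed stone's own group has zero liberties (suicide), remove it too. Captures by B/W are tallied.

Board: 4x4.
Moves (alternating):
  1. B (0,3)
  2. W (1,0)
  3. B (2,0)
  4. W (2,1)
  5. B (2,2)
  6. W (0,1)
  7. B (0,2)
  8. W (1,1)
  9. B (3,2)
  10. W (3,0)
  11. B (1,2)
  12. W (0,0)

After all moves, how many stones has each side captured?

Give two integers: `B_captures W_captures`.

Answer: 0 1

Derivation:
Move 1: B@(0,3) -> caps B=0 W=0
Move 2: W@(1,0) -> caps B=0 W=0
Move 3: B@(2,0) -> caps B=0 W=0
Move 4: W@(2,1) -> caps B=0 W=0
Move 5: B@(2,2) -> caps B=0 W=0
Move 6: W@(0,1) -> caps B=0 W=0
Move 7: B@(0,2) -> caps B=0 W=0
Move 8: W@(1,1) -> caps B=0 W=0
Move 9: B@(3,2) -> caps B=0 W=0
Move 10: W@(3,0) -> caps B=0 W=1
Move 11: B@(1,2) -> caps B=0 W=1
Move 12: W@(0,0) -> caps B=0 W=1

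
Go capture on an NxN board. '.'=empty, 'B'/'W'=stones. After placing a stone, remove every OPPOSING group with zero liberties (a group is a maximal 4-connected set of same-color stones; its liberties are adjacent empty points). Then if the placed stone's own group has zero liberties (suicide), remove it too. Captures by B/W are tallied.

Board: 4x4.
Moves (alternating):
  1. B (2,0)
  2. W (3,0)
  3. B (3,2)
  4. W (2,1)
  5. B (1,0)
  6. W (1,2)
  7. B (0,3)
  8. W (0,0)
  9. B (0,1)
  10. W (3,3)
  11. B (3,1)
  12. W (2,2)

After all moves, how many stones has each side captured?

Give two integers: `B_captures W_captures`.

Move 1: B@(2,0) -> caps B=0 W=0
Move 2: W@(3,0) -> caps B=0 W=0
Move 3: B@(3,2) -> caps B=0 W=0
Move 4: W@(2,1) -> caps B=0 W=0
Move 5: B@(1,0) -> caps B=0 W=0
Move 6: W@(1,2) -> caps B=0 W=0
Move 7: B@(0,3) -> caps B=0 W=0
Move 8: W@(0,0) -> caps B=0 W=0
Move 9: B@(0,1) -> caps B=1 W=0
Move 10: W@(3,3) -> caps B=1 W=0
Move 11: B@(3,1) -> caps B=2 W=0
Move 12: W@(2,2) -> caps B=2 W=0

Answer: 2 0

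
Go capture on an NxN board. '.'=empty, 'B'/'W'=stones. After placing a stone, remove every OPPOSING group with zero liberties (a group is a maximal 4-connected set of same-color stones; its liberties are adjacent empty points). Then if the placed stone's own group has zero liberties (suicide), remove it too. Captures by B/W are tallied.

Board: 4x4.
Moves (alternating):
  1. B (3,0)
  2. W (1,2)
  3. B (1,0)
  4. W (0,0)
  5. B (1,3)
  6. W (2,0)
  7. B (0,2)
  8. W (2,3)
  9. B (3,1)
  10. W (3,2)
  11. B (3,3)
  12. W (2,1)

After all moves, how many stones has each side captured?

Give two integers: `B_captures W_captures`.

Answer: 0 2

Derivation:
Move 1: B@(3,0) -> caps B=0 W=0
Move 2: W@(1,2) -> caps B=0 W=0
Move 3: B@(1,0) -> caps B=0 W=0
Move 4: W@(0,0) -> caps B=0 W=0
Move 5: B@(1,3) -> caps B=0 W=0
Move 6: W@(2,0) -> caps B=0 W=0
Move 7: B@(0,2) -> caps B=0 W=0
Move 8: W@(2,3) -> caps B=0 W=0
Move 9: B@(3,1) -> caps B=0 W=0
Move 10: W@(3,2) -> caps B=0 W=0
Move 11: B@(3,3) -> caps B=0 W=0
Move 12: W@(2,1) -> caps B=0 W=2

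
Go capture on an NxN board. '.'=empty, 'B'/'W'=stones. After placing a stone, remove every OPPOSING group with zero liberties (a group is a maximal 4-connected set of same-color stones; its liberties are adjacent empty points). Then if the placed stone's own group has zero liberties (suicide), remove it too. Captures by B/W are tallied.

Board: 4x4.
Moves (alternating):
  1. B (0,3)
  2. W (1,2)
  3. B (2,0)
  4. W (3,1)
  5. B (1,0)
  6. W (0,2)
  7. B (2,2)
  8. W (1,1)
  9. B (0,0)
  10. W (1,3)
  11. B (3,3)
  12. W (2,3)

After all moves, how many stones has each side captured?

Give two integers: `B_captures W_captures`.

Answer: 0 1

Derivation:
Move 1: B@(0,3) -> caps B=0 W=0
Move 2: W@(1,2) -> caps B=0 W=0
Move 3: B@(2,0) -> caps B=0 W=0
Move 4: W@(3,1) -> caps B=0 W=0
Move 5: B@(1,0) -> caps B=0 W=0
Move 6: W@(0,2) -> caps B=0 W=0
Move 7: B@(2,2) -> caps B=0 W=0
Move 8: W@(1,1) -> caps B=0 W=0
Move 9: B@(0,0) -> caps B=0 W=0
Move 10: W@(1,3) -> caps B=0 W=1
Move 11: B@(3,3) -> caps B=0 W=1
Move 12: W@(2,3) -> caps B=0 W=1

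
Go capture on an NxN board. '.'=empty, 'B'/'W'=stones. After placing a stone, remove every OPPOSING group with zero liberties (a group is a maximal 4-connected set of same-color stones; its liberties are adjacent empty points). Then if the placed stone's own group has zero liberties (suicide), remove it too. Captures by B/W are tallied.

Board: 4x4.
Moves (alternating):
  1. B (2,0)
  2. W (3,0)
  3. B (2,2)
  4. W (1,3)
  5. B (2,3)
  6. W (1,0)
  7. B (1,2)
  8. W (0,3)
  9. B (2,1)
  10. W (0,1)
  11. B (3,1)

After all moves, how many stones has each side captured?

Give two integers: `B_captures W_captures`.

Answer: 1 0

Derivation:
Move 1: B@(2,0) -> caps B=0 W=0
Move 2: W@(3,0) -> caps B=0 W=0
Move 3: B@(2,2) -> caps B=0 W=0
Move 4: W@(1,3) -> caps B=0 W=0
Move 5: B@(2,3) -> caps B=0 W=0
Move 6: W@(1,0) -> caps B=0 W=0
Move 7: B@(1,2) -> caps B=0 W=0
Move 8: W@(0,3) -> caps B=0 W=0
Move 9: B@(2,1) -> caps B=0 W=0
Move 10: W@(0,1) -> caps B=0 W=0
Move 11: B@(3,1) -> caps B=1 W=0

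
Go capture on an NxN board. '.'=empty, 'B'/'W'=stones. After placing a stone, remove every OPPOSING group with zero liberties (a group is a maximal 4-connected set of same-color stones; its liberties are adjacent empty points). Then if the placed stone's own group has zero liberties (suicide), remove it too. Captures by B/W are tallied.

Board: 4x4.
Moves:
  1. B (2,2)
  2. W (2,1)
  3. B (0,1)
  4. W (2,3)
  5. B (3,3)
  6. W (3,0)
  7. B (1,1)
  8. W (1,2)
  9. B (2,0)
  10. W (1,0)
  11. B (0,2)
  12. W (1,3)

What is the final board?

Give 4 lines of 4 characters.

Move 1: B@(2,2) -> caps B=0 W=0
Move 2: W@(2,1) -> caps B=0 W=0
Move 3: B@(0,1) -> caps B=0 W=0
Move 4: W@(2,3) -> caps B=0 W=0
Move 5: B@(3,3) -> caps B=0 W=0
Move 6: W@(3,0) -> caps B=0 W=0
Move 7: B@(1,1) -> caps B=0 W=0
Move 8: W@(1,2) -> caps B=0 W=0
Move 9: B@(2,0) -> caps B=0 W=0
Move 10: W@(1,0) -> caps B=0 W=1
Move 11: B@(0,2) -> caps B=0 W=1
Move 12: W@(1,3) -> caps B=0 W=1

Answer: .BB.
WBWW
.WBW
W..B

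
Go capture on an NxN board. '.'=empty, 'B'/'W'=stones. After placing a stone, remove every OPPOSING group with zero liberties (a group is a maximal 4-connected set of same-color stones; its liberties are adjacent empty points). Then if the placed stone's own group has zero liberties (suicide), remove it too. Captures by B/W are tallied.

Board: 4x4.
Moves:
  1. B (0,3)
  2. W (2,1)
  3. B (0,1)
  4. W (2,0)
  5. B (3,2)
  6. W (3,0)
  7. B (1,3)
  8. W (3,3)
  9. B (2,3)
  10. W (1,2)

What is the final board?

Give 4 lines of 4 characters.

Answer: .B.B
..WB
WW.B
W.B.

Derivation:
Move 1: B@(0,3) -> caps B=0 W=0
Move 2: W@(2,1) -> caps B=0 W=0
Move 3: B@(0,1) -> caps B=0 W=0
Move 4: W@(2,0) -> caps B=0 W=0
Move 5: B@(3,2) -> caps B=0 W=0
Move 6: W@(3,0) -> caps B=0 W=0
Move 7: B@(1,3) -> caps B=0 W=0
Move 8: W@(3,3) -> caps B=0 W=0
Move 9: B@(2,3) -> caps B=1 W=0
Move 10: W@(1,2) -> caps B=1 W=0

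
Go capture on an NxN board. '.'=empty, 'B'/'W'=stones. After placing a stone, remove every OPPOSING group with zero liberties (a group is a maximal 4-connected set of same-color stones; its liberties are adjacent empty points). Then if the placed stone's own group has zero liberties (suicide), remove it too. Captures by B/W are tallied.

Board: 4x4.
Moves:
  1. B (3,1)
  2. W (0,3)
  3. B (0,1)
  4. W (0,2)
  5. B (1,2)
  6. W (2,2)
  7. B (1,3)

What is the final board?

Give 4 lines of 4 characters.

Answer: .B..
..BB
..W.
.B..

Derivation:
Move 1: B@(3,1) -> caps B=0 W=0
Move 2: W@(0,3) -> caps B=0 W=0
Move 3: B@(0,1) -> caps B=0 W=0
Move 4: W@(0,2) -> caps B=0 W=0
Move 5: B@(1,2) -> caps B=0 W=0
Move 6: W@(2,2) -> caps B=0 W=0
Move 7: B@(1,3) -> caps B=2 W=0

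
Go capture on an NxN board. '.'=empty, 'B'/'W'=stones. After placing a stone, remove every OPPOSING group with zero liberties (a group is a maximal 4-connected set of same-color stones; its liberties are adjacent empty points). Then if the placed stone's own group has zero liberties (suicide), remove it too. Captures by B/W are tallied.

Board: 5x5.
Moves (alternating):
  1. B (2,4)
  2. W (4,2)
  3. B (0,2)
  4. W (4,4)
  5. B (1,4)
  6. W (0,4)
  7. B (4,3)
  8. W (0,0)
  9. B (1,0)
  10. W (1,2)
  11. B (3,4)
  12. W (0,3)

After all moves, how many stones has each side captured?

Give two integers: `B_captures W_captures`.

Answer: 1 0

Derivation:
Move 1: B@(2,4) -> caps B=0 W=0
Move 2: W@(4,2) -> caps B=0 W=0
Move 3: B@(0,2) -> caps B=0 W=0
Move 4: W@(4,4) -> caps B=0 W=0
Move 5: B@(1,4) -> caps B=0 W=0
Move 6: W@(0,4) -> caps B=0 W=0
Move 7: B@(4,3) -> caps B=0 W=0
Move 8: W@(0,0) -> caps B=0 W=0
Move 9: B@(1,0) -> caps B=0 W=0
Move 10: W@(1,2) -> caps B=0 W=0
Move 11: B@(3,4) -> caps B=1 W=0
Move 12: W@(0,3) -> caps B=1 W=0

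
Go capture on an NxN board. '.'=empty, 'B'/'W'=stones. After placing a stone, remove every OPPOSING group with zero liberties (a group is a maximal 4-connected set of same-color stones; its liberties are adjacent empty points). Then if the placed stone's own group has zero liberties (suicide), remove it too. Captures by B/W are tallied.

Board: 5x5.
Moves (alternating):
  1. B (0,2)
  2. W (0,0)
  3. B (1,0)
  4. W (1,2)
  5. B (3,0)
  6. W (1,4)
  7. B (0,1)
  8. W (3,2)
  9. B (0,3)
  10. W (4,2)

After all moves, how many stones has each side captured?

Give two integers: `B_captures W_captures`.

Move 1: B@(0,2) -> caps B=0 W=0
Move 2: W@(0,0) -> caps B=0 W=0
Move 3: B@(1,0) -> caps B=0 W=0
Move 4: W@(1,2) -> caps B=0 W=0
Move 5: B@(3,0) -> caps B=0 W=0
Move 6: W@(1,4) -> caps B=0 W=0
Move 7: B@(0,1) -> caps B=1 W=0
Move 8: W@(3,2) -> caps B=1 W=0
Move 9: B@(0,3) -> caps B=1 W=0
Move 10: W@(4,2) -> caps B=1 W=0

Answer: 1 0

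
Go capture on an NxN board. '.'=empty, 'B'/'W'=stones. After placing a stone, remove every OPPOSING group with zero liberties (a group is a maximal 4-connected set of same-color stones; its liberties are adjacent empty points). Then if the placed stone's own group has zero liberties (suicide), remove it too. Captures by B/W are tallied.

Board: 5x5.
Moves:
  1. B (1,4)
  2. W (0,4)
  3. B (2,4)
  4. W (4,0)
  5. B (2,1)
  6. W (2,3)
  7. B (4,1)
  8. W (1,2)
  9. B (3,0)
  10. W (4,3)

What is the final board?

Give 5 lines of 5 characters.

Move 1: B@(1,4) -> caps B=0 W=0
Move 2: W@(0,4) -> caps B=0 W=0
Move 3: B@(2,4) -> caps B=0 W=0
Move 4: W@(4,0) -> caps B=0 W=0
Move 5: B@(2,1) -> caps B=0 W=0
Move 6: W@(2,3) -> caps B=0 W=0
Move 7: B@(4,1) -> caps B=0 W=0
Move 8: W@(1,2) -> caps B=0 W=0
Move 9: B@(3,0) -> caps B=1 W=0
Move 10: W@(4,3) -> caps B=1 W=0

Answer: ....W
..W.B
.B.WB
B....
.B.W.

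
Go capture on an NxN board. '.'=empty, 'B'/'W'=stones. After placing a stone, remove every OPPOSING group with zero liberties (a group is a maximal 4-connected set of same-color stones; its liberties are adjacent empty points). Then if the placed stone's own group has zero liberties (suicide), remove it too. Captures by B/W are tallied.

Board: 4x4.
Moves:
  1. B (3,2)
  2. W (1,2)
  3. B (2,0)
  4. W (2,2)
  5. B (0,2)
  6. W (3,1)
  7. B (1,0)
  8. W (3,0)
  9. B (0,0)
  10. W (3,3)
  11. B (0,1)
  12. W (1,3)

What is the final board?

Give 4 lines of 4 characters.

Answer: BBB.
B.WW
B.W.
WW.W

Derivation:
Move 1: B@(3,2) -> caps B=0 W=0
Move 2: W@(1,2) -> caps B=0 W=0
Move 3: B@(2,0) -> caps B=0 W=0
Move 4: W@(2,2) -> caps B=0 W=0
Move 5: B@(0,2) -> caps B=0 W=0
Move 6: W@(3,1) -> caps B=0 W=0
Move 7: B@(1,0) -> caps B=0 W=0
Move 8: W@(3,0) -> caps B=0 W=0
Move 9: B@(0,0) -> caps B=0 W=0
Move 10: W@(3,3) -> caps B=0 W=1
Move 11: B@(0,1) -> caps B=0 W=1
Move 12: W@(1,3) -> caps B=0 W=1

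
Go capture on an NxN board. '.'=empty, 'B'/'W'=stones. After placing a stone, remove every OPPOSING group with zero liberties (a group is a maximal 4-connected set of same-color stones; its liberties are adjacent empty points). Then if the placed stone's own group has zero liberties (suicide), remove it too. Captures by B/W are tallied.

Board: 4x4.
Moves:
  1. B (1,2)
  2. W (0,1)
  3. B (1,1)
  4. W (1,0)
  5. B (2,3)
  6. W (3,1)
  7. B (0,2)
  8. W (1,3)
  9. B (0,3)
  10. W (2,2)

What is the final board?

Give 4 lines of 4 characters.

Move 1: B@(1,2) -> caps B=0 W=0
Move 2: W@(0,1) -> caps B=0 W=0
Move 3: B@(1,1) -> caps B=0 W=0
Move 4: W@(1,0) -> caps B=0 W=0
Move 5: B@(2,3) -> caps B=0 W=0
Move 6: W@(3,1) -> caps B=0 W=0
Move 7: B@(0,2) -> caps B=0 W=0
Move 8: W@(1,3) -> caps B=0 W=0
Move 9: B@(0,3) -> caps B=1 W=0
Move 10: W@(2,2) -> caps B=1 W=0

Answer: .WBB
WBB.
..WB
.W..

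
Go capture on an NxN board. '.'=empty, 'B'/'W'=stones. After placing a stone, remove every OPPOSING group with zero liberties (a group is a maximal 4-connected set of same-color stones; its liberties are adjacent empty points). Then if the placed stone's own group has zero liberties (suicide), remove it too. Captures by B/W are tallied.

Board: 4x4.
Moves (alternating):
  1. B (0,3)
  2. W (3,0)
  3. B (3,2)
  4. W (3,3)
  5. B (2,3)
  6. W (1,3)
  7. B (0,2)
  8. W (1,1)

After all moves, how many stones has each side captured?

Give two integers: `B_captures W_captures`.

Move 1: B@(0,3) -> caps B=0 W=0
Move 2: W@(3,0) -> caps B=0 W=0
Move 3: B@(3,2) -> caps B=0 W=0
Move 4: W@(3,3) -> caps B=0 W=0
Move 5: B@(2,3) -> caps B=1 W=0
Move 6: W@(1,3) -> caps B=1 W=0
Move 7: B@(0,2) -> caps B=1 W=0
Move 8: W@(1,1) -> caps B=1 W=0

Answer: 1 0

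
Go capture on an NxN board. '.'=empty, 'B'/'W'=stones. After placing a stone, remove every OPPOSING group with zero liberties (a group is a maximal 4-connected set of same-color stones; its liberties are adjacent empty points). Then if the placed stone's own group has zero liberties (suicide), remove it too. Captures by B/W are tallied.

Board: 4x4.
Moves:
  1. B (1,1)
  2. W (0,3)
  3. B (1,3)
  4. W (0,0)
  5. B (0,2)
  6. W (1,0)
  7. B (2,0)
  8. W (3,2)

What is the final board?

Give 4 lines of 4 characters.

Move 1: B@(1,1) -> caps B=0 W=0
Move 2: W@(0,3) -> caps B=0 W=0
Move 3: B@(1,3) -> caps B=0 W=0
Move 4: W@(0,0) -> caps B=0 W=0
Move 5: B@(0,2) -> caps B=1 W=0
Move 6: W@(1,0) -> caps B=1 W=0
Move 7: B@(2,0) -> caps B=1 W=0
Move 8: W@(3,2) -> caps B=1 W=0

Answer: W.B.
WB.B
B...
..W.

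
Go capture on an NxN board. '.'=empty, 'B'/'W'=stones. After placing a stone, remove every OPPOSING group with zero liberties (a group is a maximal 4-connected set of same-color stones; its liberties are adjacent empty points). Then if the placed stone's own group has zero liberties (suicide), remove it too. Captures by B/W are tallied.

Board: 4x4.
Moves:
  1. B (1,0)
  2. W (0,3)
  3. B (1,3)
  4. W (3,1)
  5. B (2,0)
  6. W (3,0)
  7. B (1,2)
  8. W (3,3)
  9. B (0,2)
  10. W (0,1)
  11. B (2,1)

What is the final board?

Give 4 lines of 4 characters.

Answer: .WB.
B.BB
BB..
WW.W

Derivation:
Move 1: B@(1,0) -> caps B=0 W=0
Move 2: W@(0,3) -> caps B=0 W=0
Move 3: B@(1,3) -> caps B=0 W=0
Move 4: W@(3,1) -> caps B=0 W=0
Move 5: B@(2,0) -> caps B=0 W=0
Move 6: W@(3,0) -> caps B=0 W=0
Move 7: B@(1,2) -> caps B=0 W=0
Move 8: W@(3,3) -> caps B=0 W=0
Move 9: B@(0,2) -> caps B=1 W=0
Move 10: W@(0,1) -> caps B=1 W=0
Move 11: B@(2,1) -> caps B=1 W=0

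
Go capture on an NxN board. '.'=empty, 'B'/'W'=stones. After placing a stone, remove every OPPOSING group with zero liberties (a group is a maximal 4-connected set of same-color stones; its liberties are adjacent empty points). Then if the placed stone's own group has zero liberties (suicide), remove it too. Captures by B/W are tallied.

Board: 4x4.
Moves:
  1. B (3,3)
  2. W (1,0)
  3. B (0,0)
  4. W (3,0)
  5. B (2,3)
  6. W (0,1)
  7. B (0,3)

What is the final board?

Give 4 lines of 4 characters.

Move 1: B@(3,3) -> caps B=0 W=0
Move 2: W@(1,0) -> caps B=0 W=0
Move 3: B@(0,0) -> caps B=0 W=0
Move 4: W@(3,0) -> caps B=0 W=0
Move 5: B@(2,3) -> caps B=0 W=0
Move 6: W@(0,1) -> caps B=0 W=1
Move 7: B@(0,3) -> caps B=0 W=1

Answer: .W.B
W...
...B
W..B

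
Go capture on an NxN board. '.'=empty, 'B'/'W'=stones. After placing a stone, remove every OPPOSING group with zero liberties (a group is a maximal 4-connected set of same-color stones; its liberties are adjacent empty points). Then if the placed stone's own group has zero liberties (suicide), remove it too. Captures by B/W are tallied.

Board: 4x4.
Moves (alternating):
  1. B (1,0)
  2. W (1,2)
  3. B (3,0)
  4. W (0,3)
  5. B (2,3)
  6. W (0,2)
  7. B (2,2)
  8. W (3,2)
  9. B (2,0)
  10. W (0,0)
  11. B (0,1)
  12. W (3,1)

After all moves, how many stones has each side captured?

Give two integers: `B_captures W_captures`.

Move 1: B@(1,0) -> caps B=0 W=0
Move 2: W@(1,2) -> caps B=0 W=0
Move 3: B@(3,0) -> caps B=0 W=0
Move 4: W@(0,3) -> caps B=0 W=0
Move 5: B@(2,3) -> caps B=0 W=0
Move 6: W@(0,2) -> caps B=0 W=0
Move 7: B@(2,2) -> caps B=0 W=0
Move 8: W@(3,2) -> caps B=0 W=0
Move 9: B@(2,0) -> caps B=0 W=0
Move 10: W@(0,0) -> caps B=0 W=0
Move 11: B@(0,1) -> caps B=1 W=0
Move 12: W@(3,1) -> caps B=1 W=0

Answer: 1 0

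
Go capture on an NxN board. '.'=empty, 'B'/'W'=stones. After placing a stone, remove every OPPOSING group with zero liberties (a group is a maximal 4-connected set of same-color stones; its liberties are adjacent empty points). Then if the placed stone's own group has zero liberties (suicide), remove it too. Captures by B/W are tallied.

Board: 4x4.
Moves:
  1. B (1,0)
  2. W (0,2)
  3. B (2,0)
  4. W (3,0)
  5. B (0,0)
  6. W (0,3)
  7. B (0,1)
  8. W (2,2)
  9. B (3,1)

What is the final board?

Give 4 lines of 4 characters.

Answer: BBWW
B...
B.W.
.B..

Derivation:
Move 1: B@(1,0) -> caps B=0 W=0
Move 2: W@(0,2) -> caps B=0 W=0
Move 3: B@(2,0) -> caps B=0 W=0
Move 4: W@(3,0) -> caps B=0 W=0
Move 5: B@(0,0) -> caps B=0 W=0
Move 6: W@(0,3) -> caps B=0 W=0
Move 7: B@(0,1) -> caps B=0 W=0
Move 8: W@(2,2) -> caps B=0 W=0
Move 9: B@(3,1) -> caps B=1 W=0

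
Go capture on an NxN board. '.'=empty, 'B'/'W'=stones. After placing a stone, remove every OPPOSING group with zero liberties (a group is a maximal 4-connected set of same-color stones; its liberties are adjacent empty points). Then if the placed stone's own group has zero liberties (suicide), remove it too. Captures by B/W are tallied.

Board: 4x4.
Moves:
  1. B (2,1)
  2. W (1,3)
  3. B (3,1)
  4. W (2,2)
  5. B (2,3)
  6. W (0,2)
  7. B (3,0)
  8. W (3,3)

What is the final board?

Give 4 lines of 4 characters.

Answer: ..W.
...W
.BW.
BB.W

Derivation:
Move 1: B@(2,1) -> caps B=0 W=0
Move 2: W@(1,3) -> caps B=0 W=0
Move 3: B@(3,1) -> caps B=0 W=0
Move 4: W@(2,2) -> caps B=0 W=0
Move 5: B@(2,3) -> caps B=0 W=0
Move 6: W@(0,2) -> caps B=0 W=0
Move 7: B@(3,0) -> caps B=0 W=0
Move 8: W@(3,3) -> caps B=0 W=1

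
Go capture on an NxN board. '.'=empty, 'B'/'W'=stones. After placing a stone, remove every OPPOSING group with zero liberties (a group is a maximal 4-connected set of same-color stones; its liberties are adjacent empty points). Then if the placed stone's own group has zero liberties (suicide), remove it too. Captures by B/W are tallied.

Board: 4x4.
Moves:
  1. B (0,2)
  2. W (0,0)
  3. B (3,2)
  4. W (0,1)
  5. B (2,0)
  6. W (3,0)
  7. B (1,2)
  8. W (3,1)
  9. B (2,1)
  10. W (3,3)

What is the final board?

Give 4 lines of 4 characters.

Move 1: B@(0,2) -> caps B=0 W=0
Move 2: W@(0,0) -> caps B=0 W=0
Move 3: B@(3,2) -> caps B=0 W=0
Move 4: W@(0,1) -> caps B=0 W=0
Move 5: B@(2,0) -> caps B=0 W=0
Move 6: W@(3,0) -> caps B=0 W=0
Move 7: B@(1,2) -> caps B=0 W=0
Move 8: W@(3,1) -> caps B=0 W=0
Move 9: B@(2,1) -> caps B=2 W=0
Move 10: W@(3,3) -> caps B=2 W=0

Answer: WWB.
..B.
BB..
..BW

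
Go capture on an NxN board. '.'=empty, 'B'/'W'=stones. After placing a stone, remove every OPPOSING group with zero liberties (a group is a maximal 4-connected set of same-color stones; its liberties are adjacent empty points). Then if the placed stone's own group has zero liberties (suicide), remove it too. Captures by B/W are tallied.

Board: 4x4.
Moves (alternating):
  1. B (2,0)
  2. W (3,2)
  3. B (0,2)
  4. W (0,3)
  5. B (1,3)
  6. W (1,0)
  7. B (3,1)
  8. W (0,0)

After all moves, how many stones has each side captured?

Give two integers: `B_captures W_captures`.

Move 1: B@(2,0) -> caps B=0 W=0
Move 2: W@(3,2) -> caps B=0 W=0
Move 3: B@(0,2) -> caps B=0 W=0
Move 4: W@(0,3) -> caps B=0 W=0
Move 5: B@(1,3) -> caps B=1 W=0
Move 6: W@(1,0) -> caps B=1 W=0
Move 7: B@(3,1) -> caps B=1 W=0
Move 8: W@(0,0) -> caps B=1 W=0

Answer: 1 0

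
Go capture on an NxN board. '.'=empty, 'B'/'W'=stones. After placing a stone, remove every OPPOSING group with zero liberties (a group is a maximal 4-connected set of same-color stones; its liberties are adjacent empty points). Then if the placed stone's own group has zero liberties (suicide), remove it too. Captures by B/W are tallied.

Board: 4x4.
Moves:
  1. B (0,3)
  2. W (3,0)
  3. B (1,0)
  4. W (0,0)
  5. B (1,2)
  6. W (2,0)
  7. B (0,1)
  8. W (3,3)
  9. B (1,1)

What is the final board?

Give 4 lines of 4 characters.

Answer: .B.B
BBB.
W...
W..W

Derivation:
Move 1: B@(0,3) -> caps B=0 W=0
Move 2: W@(3,0) -> caps B=0 W=0
Move 3: B@(1,0) -> caps B=0 W=0
Move 4: W@(0,0) -> caps B=0 W=0
Move 5: B@(1,2) -> caps B=0 W=0
Move 6: W@(2,0) -> caps B=0 W=0
Move 7: B@(0,1) -> caps B=1 W=0
Move 8: W@(3,3) -> caps B=1 W=0
Move 9: B@(1,1) -> caps B=1 W=0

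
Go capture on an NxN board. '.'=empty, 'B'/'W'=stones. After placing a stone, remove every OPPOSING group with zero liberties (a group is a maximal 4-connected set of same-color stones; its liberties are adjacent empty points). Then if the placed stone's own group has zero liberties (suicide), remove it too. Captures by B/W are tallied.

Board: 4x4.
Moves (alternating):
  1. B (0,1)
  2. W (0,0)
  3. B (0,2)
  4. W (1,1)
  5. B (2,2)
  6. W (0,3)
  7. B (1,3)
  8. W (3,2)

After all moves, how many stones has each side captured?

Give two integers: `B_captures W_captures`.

Answer: 1 0

Derivation:
Move 1: B@(0,1) -> caps B=0 W=0
Move 2: W@(0,0) -> caps B=0 W=0
Move 3: B@(0,2) -> caps B=0 W=0
Move 4: W@(1,1) -> caps B=0 W=0
Move 5: B@(2,2) -> caps B=0 W=0
Move 6: W@(0,3) -> caps B=0 W=0
Move 7: B@(1,3) -> caps B=1 W=0
Move 8: W@(3,2) -> caps B=1 W=0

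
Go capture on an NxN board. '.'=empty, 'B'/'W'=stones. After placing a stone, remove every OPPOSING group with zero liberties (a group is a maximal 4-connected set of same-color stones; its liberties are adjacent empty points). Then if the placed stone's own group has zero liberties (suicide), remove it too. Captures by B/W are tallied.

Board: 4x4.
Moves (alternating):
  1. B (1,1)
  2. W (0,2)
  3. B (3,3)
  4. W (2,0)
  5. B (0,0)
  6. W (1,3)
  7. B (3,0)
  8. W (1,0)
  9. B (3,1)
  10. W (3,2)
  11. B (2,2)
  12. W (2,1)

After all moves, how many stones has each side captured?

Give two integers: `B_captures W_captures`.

Move 1: B@(1,1) -> caps B=0 W=0
Move 2: W@(0,2) -> caps B=0 W=0
Move 3: B@(3,3) -> caps B=0 W=0
Move 4: W@(2,0) -> caps B=0 W=0
Move 5: B@(0,0) -> caps B=0 W=0
Move 6: W@(1,3) -> caps B=0 W=0
Move 7: B@(3,0) -> caps B=0 W=0
Move 8: W@(1,0) -> caps B=0 W=0
Move 9: B@(3,1) -> caps B=0 W=0
Move 10: W@(3,2) -> caps B=0 W=0
Move 11: B@(2,2) -> caps B=1 W=0
Move 12: W@(2,1) -> caps B=1 W=0

Answer: 1 0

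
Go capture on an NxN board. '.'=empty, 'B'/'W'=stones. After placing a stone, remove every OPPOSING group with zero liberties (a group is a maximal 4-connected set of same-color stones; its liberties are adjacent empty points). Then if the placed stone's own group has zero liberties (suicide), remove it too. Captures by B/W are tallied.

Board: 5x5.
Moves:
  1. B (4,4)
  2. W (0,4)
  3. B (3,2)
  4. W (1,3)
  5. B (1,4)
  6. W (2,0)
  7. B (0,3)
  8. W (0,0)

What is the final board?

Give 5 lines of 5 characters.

Move 1: B@(4,4) -> caps B=0 W=0
Move 2: W@(0,4) -> caps B=0 W=0
Move 3: B@(3,2) -> caps B=0 W=0
Move 4: W@(1,3) -> caps B=0 W=0
Move 5: B@(1,4) -> caps B=0 W=0
Move 6: W@(2,0) -> caps B=0 W=0
Move 7: B@(0,3) -> caps B=1 W=0
Move 8: W@(0,0) -> caps B=1 W=0

Answer: W..B.
...WB
W....
..B..
....B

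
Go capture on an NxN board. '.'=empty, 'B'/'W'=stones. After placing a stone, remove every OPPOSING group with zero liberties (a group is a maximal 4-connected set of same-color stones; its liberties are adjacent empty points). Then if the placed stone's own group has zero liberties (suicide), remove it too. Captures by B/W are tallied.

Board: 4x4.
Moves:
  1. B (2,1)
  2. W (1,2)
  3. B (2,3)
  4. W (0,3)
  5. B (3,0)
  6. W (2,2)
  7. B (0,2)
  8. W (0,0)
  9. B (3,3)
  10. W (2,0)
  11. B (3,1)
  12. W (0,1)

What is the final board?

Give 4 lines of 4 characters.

Move 1: B@(2,1) -> caps B=0 W=0
Move 2: W@(1,2) -> caps B=0 W=0
Move 3: B@(2,3) -> caps B=0 W=0
Move 4: W@(0,3) -> caps B=0 W=0
Move 5: B@(3,0) -> caps B=0 W=0
Move 6: W@(2,2) -> caps B=0 W=0
Move 7: B@(0,2) -> caps B=0 W=0
Move 8: W@(0,0) -> caps B=0 W=0
Move 9: B@(3,3) -> caps B=0 W=0
Move 10: W@(2,0) -> caps B=0 W=0
Move 11: B@(3,1) -> caps B=0 W=0
Move 12: W@(0,1) -> caps B=0 W=1

Answer: WW.W
..W.
WBWB
BB.B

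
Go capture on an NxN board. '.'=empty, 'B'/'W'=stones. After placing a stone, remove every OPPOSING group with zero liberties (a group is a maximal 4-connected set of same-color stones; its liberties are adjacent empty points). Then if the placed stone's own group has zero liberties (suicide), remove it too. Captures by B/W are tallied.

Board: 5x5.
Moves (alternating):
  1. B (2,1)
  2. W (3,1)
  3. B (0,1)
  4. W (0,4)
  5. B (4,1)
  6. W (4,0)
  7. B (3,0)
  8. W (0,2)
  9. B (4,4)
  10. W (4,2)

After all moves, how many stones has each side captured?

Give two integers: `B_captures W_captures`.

Answer: 1 0

Derivation:
Move 1: B@(2,1) -> caps B=0 W=0
Move 2: W@(3,1) -> caps B=0 W=0
Move 3: B@(0,1) -> caps B=0 W=0
Move 4: W@(0,4) -> caps B=0 W=0
Move 5: B@(4,1) -> caps B=0 W=0
Move 6: W@(4,0) -> caps B=0 W=0
Move 7: B@(3,0) -> caps B=1 W=0
Move 8: W@(0,2) -> caps B=1 W=0
Move 9: B@(4,4) -> caps B=1 W=0
Move 10: W@(4,2) -> caps B=1 W=0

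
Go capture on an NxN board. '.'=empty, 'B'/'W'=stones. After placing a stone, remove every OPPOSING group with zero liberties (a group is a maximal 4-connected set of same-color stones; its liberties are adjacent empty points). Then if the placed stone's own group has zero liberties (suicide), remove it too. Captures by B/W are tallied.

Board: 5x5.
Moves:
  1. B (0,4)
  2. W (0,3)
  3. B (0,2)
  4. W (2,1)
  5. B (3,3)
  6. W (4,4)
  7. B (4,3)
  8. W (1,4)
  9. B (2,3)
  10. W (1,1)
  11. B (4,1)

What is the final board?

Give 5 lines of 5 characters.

Move 1: B@(0,4) -> caps B=0 W=0
Move 2: W@(0,3) -> caps B=0 W=0
Move 3: B@(0,2) -> caps B=0 W=0
Move 4: W@(2,1) -> caps B=0 W=0
Move 5: B@(3,3) -> caps B=0 W=0
Move 6: W@(4,4) -> caps B=0 W=0
Move 7: B@(4,3) -> caps B=0 W=0
Move 8: W@(1,4) -> caps B=0 W=1
Move 9: B@(2,3) -> caps B=0 W=1
Move 10: W@(1,1) -> caps B=0 W=1
Move 11: B@(4,1) -> caps B=0 W=1

Answer: ..BW.
.W..W
.W.B.
...B.
.B.BW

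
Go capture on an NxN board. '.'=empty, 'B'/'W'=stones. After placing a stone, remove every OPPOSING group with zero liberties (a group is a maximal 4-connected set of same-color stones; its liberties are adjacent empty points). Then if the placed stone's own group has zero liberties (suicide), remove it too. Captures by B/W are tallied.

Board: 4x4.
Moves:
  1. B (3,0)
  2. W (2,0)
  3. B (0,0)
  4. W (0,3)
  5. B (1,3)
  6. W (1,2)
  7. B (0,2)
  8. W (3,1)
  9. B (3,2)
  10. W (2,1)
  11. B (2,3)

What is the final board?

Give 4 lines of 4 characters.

Answer: B.B.
..WB
WW.B
.WB.

Derivation:
Move 1: B@(3,0) -> caps B=0 W=0
Move 2: W@(2,0) -> caps B=0 W=0
Move 3: B@(0,0) -> caps B=0 W=0
Move 4: W@(0,3) -> caps B=0 W=0
Move 5: B@(1,3) -> caps B=0 W=0
Move 6: W@(1,2) -> caps B=0 W=0
Move 7: B@(0,2) -> caps B=1 W=0
Move 8: W@(3,1) -> caps B=1 W=1
Move 9: B@(3,2) -> caps B=1 W=1
Move 10: W@(2,1) -> caps B=1 W=1
Move 11: B@(2,3) -> caps B=1 W=1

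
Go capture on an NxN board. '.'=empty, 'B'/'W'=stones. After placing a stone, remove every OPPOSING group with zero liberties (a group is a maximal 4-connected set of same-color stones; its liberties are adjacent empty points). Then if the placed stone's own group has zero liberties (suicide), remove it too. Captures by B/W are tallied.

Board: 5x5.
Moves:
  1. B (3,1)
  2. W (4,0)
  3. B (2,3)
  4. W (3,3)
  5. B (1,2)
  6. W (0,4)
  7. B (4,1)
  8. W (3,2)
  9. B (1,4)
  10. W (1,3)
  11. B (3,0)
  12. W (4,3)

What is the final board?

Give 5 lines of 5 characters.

Answer: ....W
..BWB
...B.
BBWW.
.B.W.

Derivation:
Move 1: B@(3,1) -> caps B=0 W=0
Move 2: W@(4,0) -> caps B=0 W=0
Move 3: B@(2,3) -> caps B=0 W=0
Move 4: W@(3,3) -> caps B=0 W=0
Move 5: B@(1,2) -> caps B=0 W=0
Move 6: W@(0,4) -> caps B=0 W=0
Move 7: B@(4,1) -> caps B=0 W=0
Move 8: W@(3,2) -> caps B=0 W=0
Move 9: B@(1,4) -> caps B=0 W=0
Move 10: W@(1,3) -> caps B=0 W=0
Move 11: B@(3,0) -> caps B=1 W=0
Move 12: W@(4,3) -> caps B=1 W=0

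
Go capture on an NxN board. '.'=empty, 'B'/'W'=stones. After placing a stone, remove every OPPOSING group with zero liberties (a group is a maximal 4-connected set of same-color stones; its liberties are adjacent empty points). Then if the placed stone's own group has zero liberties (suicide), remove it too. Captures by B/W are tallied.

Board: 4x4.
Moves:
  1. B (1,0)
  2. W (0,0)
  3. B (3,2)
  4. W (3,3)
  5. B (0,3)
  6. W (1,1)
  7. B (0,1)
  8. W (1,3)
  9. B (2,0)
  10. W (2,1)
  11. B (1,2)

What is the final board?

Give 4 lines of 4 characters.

Answer: .B.B
BWBW
BW..
..BW

Derivation:
Move 1: B@(1,0) -> caps B=0 W=0
Move 2: W@(0,0) -> caps B=0 W=0
Move 3: B@(3,2) -> caps B=0 W=0
Move 4: W@(3,3) -> caps B=0 W=0
Move 5: B@(0,3) -> caps B=0 W=0
Move 6: W@(1,1) -> caps B=0 W=0
Move 7: B@(0,1) -> caps B=1 W=0
Move 8: W@(1,3) -> caps B=1 W=0
Move 9: B@(2,0) -> caps B=1 W=0
Move 10: W@(2,1) -> caps B=1 W=0
Move 11: B@(1,2) -> caps B=1 W=0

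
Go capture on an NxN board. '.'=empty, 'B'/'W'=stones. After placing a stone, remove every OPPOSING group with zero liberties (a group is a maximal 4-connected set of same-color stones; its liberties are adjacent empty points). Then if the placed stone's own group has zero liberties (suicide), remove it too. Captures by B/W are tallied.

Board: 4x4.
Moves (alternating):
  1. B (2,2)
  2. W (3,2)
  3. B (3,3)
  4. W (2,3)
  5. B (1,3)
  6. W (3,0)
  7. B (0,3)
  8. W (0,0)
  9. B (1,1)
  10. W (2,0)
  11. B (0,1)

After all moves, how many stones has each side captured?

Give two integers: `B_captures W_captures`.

Answer: 0 1

Derivation:
Move 1: B@(2,2) -> caps B=0 W=0
Move 2: W@(3,2) -> caps B=0 W=0
Move 3: B@(3,3) -> caps B=0 W=0
Move 4: W@(2,3) -> caps B=0 W=1
Move 5: B@(1,3) -> caps B=0 W=1
Move 6: W@(3,0) -> caps B=0 W=1
Move 7: B@(0,3) -> caps B=0 W=1
Move 8: W@(0,0) -> caps B=0 W=1
Move 9: B@(1,1) -> caps B=0 W=1
Move 10: W@(2,0) -> caps B=0 W=1
Move 11: B@(0,1) -> caps B=0 W=1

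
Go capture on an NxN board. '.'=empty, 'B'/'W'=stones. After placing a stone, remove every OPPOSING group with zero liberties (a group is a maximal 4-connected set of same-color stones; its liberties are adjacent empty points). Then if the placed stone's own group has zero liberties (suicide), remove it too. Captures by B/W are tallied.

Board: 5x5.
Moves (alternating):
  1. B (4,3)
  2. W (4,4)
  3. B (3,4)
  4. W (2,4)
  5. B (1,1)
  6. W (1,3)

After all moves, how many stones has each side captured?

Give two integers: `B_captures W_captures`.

Move 1: B@(4,3) -> caps B=0 W=0
Move 2: W@(4,4) -> caps B=0 W=0
Move 3: B@(3,4) -> caps B=1 W=0
Move 4: W@(2,4) -> caps B=1 W=0
Move 5: B@(1,1) -> caps B=1 W=0
Move 6: W@(1,3) -> caps B=1 W=0

Answer: 1 0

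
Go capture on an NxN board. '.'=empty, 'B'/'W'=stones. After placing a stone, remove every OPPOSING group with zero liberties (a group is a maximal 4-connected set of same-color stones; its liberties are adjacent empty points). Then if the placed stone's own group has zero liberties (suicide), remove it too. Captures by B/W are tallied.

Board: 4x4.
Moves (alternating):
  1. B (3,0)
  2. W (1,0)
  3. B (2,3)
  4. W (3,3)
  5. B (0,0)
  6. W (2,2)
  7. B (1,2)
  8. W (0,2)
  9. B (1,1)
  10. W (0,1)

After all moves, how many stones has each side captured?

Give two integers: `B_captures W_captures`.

Move 1: B@(3,0) -> caps B=0 W=0
Move 2: W@(1,0) -> caps B=0 W=0
Move 3: B@(2,3) -> caps B=0 W=0
Move 4: W@(3,3) -> caps B=0 W=0
Move 5: B@(0,0) -> caps B=0 W=0
Move 6: W@(2,2) -> caps B=0 W=0
Move 7: B@(1,2) -> caps B=0 W=0
Move 8: W@(0,2) -> caps B=0 W=0
Move 9: B@(1,1) -> caps B=0 W=0
Move 10: W@(0,1) -> caps B=0 W=1

Answer: 0 1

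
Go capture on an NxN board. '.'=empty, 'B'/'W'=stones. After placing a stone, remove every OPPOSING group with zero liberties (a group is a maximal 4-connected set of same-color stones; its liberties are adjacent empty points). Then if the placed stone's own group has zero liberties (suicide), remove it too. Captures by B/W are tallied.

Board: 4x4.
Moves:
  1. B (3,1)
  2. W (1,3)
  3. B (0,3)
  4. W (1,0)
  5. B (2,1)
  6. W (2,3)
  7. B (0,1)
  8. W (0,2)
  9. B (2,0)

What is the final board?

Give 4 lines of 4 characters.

Answer: .BW.
W..W
BB.W
.B..

Derivation:
Move 1: B@(3,1) -> caps B=0 W=0
Move 2: W@(1,3) -> caps B=0 W=0
Move 3: B@(0,3) -> caps B=0 W=0
Move 4: W@(1,0) -> caps B=0 W=0
Move 5: B@(2,1) -> caps B=0 W=0
Move 6: W@(2,3) -> caps B=0 W=0
Move 7: B@(0,1) -> caps B=0 W=0
Move 8: W@(0,2) -> caps B=0 W=1
Move 9: B@(2,0) -> caps B=0 W=1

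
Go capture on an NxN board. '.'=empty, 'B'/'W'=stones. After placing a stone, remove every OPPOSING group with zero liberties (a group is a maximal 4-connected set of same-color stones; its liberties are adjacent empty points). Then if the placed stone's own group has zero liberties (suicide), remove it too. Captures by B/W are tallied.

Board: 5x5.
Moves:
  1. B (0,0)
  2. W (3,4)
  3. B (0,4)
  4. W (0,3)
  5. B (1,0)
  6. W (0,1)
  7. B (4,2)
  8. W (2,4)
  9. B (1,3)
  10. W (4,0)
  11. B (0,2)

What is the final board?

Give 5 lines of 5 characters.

Move 1: B@(0,0) -> caps B=0 W=0
Move 2: W@(3,4) -> caps B=0 W=0
Move 3: B@(0,4) -> caps B=0 W=0
Move 4: W@(0,3) -> caps B=0 W=0
Move 5: B@(1,0) -> caps B=0 W=0
Move 6: W@(0,1) -> caps B=0 W=0
Move 7: B@(4,2) -> caps B=0 W=0
Move 8: W@(2,4) -> caps B=0 W=0
Move 9: B@(1,3) -> caps B=0 W=0
Move 10: W@(4,0) -> caps B=0 W=0
Move 11: B@(0,2) -> caps B=1 W=0

Answer: BWB.B
B..B.
....W
....W
W.B..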